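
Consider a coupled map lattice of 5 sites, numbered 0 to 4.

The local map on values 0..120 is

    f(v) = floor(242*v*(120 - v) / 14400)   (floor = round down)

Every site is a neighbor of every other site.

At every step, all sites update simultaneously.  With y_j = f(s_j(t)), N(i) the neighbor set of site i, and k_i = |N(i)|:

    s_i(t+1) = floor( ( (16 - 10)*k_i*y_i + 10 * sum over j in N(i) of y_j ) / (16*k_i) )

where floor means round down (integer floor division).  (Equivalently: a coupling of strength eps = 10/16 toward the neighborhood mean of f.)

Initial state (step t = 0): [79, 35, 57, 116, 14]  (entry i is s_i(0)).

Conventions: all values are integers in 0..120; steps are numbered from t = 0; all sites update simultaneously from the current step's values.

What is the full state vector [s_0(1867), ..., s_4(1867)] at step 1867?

Answer: [60, 60, 60, 60, 60]
Key observation: The state at step 4, [60, 60, 60, 60, 60], reappears at step 5: the system is in a cycle of period 1 from step 4 on.  Therefore the state at step 1867 equals the state at step 4 + ((1867 - 4) mod 1) = 4, which is [60, 60, 60, 60, 60].

Derivation:
t=0: [79, 35, 57, 116, 14]
t=1: [42, 41, 43, 31, 35]
t=2: [52, 52, 52, 50, 51]
t=3: [58, 58, 58, 58, 58]
t=4: [60, 60, 60, 60, 60]
t=5: [60, 60, 60, 60, 60]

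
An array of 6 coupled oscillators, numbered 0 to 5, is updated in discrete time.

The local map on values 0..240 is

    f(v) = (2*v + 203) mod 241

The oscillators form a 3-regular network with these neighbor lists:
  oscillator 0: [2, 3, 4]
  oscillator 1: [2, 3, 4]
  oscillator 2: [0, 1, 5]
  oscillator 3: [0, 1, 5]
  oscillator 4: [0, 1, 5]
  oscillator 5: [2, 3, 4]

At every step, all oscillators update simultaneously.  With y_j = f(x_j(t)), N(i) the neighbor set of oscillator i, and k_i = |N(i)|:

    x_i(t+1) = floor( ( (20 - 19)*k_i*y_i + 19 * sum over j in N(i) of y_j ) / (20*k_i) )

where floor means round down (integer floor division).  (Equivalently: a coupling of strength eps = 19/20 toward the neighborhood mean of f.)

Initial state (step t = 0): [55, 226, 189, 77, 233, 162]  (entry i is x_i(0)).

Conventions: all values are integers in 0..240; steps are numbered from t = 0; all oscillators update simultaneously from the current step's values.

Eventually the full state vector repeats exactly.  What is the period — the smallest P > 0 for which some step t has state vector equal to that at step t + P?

Simulating step by step:
t=0: [55, 226, 189, 77, 233, 162]
t=1: [130, 135, 96, 97, 101, 129]
t=2: [161, 161, 221, 221, 221, 161]
t=3: [157, 157, 49, 49, 49, 157]
t=4: [58, 58, 36, 36, 36, 58]
t=5: [36, 36, 75, 75, 75, 36]
t=6: [108, 108, 37, 37, 37, 108]
t=7: [43, 43, 170, 170, 170, 43]
t=8: [60, 60, 48, 48, 48, 60]
t=9: [59, 59, 80, 80, 80, 59]
t=10: [119, 119, 82, 82, 82, 119]
t=11: [129, 129, 196, 196, 196, 129]
t=12: [118, 118, 214, 214, 214, 118]
t=13: [151, 151, 195, 195, 195, 151]
t=14: [106, 106, 27, 27, 27, 106]
t=15: [23, 23, 166, 166, 166, 23]
t=16: [50, 50, 10, 10, 10, 50]
t=17: [214, 214, 70, 70, 70, 214]
t=18: [104, 104, 146, 146, 146, 104]
t=19: [20, 20, 162, 162, 162, 20]
t=20: [42, 42, 4, 4, 4, 42]
t=21: [202, 202, 54, 54, 54, 202]
t=22: [72, 72, 122, 122, 122, 72]
t=23: [201, 201, 111, 111, 111, 201]
t=24: [180, 180, 126, 126, 126, 180]
t=25: [207, 207, 87, 87, 87, 207]
t=26: [135, 135, 135, 135, 135, 135]
t=27: [232, 232, 232, 232, 232, 232]
t=28: [185, 185, 185, 185, 185, 185]
t=29: [91, 91, 91, 91, 91, 91]
t=30: [144, 144, 144, 144, 144, 144]
t=31: [9, 9, 9, 9, 9, 9]
t=32: [221, 221, 221, 221, 221, 221]
t=33: [163, 163, 163, 163, 163, 163]
t=34: [47, 47, 47, 47, 47, 47]
t=35: [56, 56, 56, 56, 56, 56]
t=36: [74, 74, 74, 74, 74, 74]
t=37: [110, 110, 110, 110, 110, 110]
t=38: [182, 182, 182, 182, 182, 182]
t=39: [85, 85, 85, 85, 85, 85]
t=40: [132, 132, 132, 132, 132, 132]
t=41: [226, 226, 226, 226, 226, 226]
t=42: [173, 173, 173, 173, 173, 173]
t=43: [67, 67, 67, 67, 67, 67]
t=44: [96, 96, 96, 96, 96, 96]
t=45: [154, 154, 154, 154, 154, 154]
t=46: [29, 29, 29, 29, 29, 29]
t=47: [20, 20, 20, 20, 20, 20]
t=48: [2, 2, 2, 2, 2, 2]
t=49: [207, 207, 207, 207, 207, 207]
t=50: [135, 135, 135, 135, 135, 135]

Answer: 24
Key observation: The state at step 26, [135, 135, 135, 135, 135, 135], reappears at step 50 — and no state repeats earlier — so the cycle the system enters has period 24.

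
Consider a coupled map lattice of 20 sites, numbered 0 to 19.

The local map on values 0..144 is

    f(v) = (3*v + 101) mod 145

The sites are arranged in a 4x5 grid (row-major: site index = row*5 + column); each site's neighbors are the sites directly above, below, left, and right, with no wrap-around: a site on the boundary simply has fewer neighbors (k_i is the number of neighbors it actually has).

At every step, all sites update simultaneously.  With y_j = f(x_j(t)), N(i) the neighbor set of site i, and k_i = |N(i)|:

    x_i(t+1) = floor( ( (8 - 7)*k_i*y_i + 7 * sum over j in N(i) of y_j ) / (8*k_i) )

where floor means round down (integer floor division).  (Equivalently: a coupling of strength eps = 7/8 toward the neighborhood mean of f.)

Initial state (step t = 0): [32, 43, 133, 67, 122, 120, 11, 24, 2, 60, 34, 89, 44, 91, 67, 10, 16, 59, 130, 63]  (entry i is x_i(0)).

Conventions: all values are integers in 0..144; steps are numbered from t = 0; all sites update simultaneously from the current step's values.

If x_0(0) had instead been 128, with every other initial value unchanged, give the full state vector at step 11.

Answer: [84, 76, 64, 81, 40, 53, 62, 76, 39, 61, 40, 60, 45, 71, 30, 59, 54, 100, 62, 78]
Key observation: This trace re-runs the system from the modified initial state.

Derivation:
t=0: [128, 43, 133, 67, 122, 120, 11, 24, 2, 60, 34, 89, 44, 91, 67, 10, 16, 59, 130, 63]
t=1: [54, 83, 44, 61, 68, 73, 64, 89, 70, 61, 75, 71, 81, 68, 65, 43, 100, 59, 70, 29]
t=2: [54, 68, 91, 53, 123, 49, 42, 46, 83, 29, 45, 47, 61, 24, 58, 74, 84, 70, 58, 17]
t=3: [66, 84, 75, 66, 73, 97, 77, 91, 68, 71, 79, 94, 69, 103, 39, 71, 51, 99, 32, 114]
t=4: [73, 33, 50, 24, 18, 41, 80, 34, 53, 37, 69, 59, 90, 49, 53, 71, 79, 65, 75, 55]
t=5: [62, 61, 54, 70, 42, 38, 77, 84, 70, 78, 71, 59, 75, 88, 99, 31, 53, 48, 71, 81]
t=6: [109, 105, 79, 67, 39, 69, 93, 55, 47, 67, 76, 64, 85, 50, 64, 66, 96, 63, 69, 64]
t=7: [80, 96, 81, 65, 19, 80, 69, 80, 67, 51, 13, 64, 58, 53, 35, 61, 15, 53, 34, 9]
t=8: [72, 48, 52, 23, 51, 67, 46, 53, 62, 38, 73, 63, 78, 71, 110, 79, 75, 69, 111, 68]
t=9: [52, 80, 84, 109, 55, 45, 61, 100, 68, 123, 21, 44, 39, 106, 49, 34, 23, 67, 34, 126]
t=10: [76, 97, 95, 75, 90, 90, 91, 77, 92, 74, 71, 67, 83, 70, 73, 26, 49, 47, 61, 75]
t=11: [84, 76, 64, 81, 40, 53, 62, 76, 39, 61, 40, 60, 45, 71, 30, 59, 54, 100, 62, 78]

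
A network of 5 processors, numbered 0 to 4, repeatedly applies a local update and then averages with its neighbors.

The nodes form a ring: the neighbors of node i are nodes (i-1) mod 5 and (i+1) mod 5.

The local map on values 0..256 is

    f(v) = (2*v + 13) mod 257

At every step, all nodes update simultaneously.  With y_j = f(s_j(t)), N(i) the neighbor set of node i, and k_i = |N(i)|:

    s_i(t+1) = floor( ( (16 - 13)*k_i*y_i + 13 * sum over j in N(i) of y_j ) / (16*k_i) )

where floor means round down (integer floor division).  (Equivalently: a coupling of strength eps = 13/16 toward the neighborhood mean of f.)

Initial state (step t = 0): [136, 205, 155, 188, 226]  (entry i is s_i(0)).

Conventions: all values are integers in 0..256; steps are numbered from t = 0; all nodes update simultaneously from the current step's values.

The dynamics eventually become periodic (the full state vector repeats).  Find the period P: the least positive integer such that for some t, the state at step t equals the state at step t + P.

Simulating step by step:
t=0: [136, 205, 155, 188, 226]
t=1: [157, 69, 133, 136, 104]
t=2: [164, 65, 76, 103, 81]
t=3: [144, 127, 178, 179, 155]
t=4: [39, 65, 71, 93, 76]
t=5: [142, 126, 168, 167, 148]
t=6: [31, 55, 57, 75, 62]
t=7: [119, 105, 140, 137, 122]
t=8: [137, 158, 109, 20, 114]
t=9: [132, 119, 94, 201, 78]
t=10: [174, 136, 203, 179, 104]
t=11: [120, 113, 88, 176, 130]
t=12: [151, 224, 176, 103, 149]
t=13: [115, 105, 192, 106, 122]
t=14: [136, 197, 208, 99, 190]
t=15: [121, 109, 178, 164, 122]
t=16: [141, 192, 148, 61, 137]
t=17: [76, 62, 121, 58, 75]
t=18: [152, 196, 155, 194, 150]
t=19: [94, 78, 131, 76, 93]
t=20: [187, 120, 139, 119, 186]
t=21: [179, 114, 211, 112, 178]
t=22: [164, 163, 227, 162, 163]
t=23: [82, 134, 105, 133, 82]
t=24: [114, 167, 60, 166, 114]
t=25: [179, 168, 97, 168, 178]
t=26: [104, 147, 113, 146, 104]
t=27: [151, 196, 84, 195, 150]
t=28: [93, 124, 153, 123, 93]
t=29: [119, 106, 14, 106, 118]
t=30: [239, 160, 190, 160, 240]
t=31: [170, 164, 87, 165, 170]
t=32: [91, 130, 104, 131, 91]
t=33: [122, 172, 55, 172, 123]
t=34: [41, 68, 104, 69, 41]
t=35: [116, 156, 163, 156, 117]
t=36: [173, 145, 70, 146, 173]
t=37: [79, 112, 66, 112, 80]
t=38: [198, 172, 219, 173, 198]
t=39: [130, 159, 118, 159, 131]
t=40: [40, 121, 106, 122, 39]
t=41: [158, 177, 145, 128, 54]
t=42: [107, 68, 58, 70, 56]
t=43: [153, 172, 146, 131, 177]
t=44: [96, 63, 56, 67, 53]
t=45: [143, 160, 139, 126, 165]
t=46: [73, 45, 40, 50, 36]
t=47: [106, 121, 105, 93, 126]
t=48: [149, 229, 226, 131, 173]
t=49: [138, 146, 133, 129, 48]
t=50: [69, 30, 29, 55, 39]
t=51: [94, 103, 92, 88, 128]
t=52: [131, 202, 202, 120, 160]
t=53: [99, 102, 197, 143, 124]
t=54: [129, 187, 133, 70, 103]
t=55: [144, 39, 119, 126, 108]
t=56: [138, 136, 87, 196, 64]
t=57: [74, 94, 106, 161, 99]
t=58: [197, 194, 155, 191, 136]
t=59: [98, 114, 126, 64, 122]
t=60: [137, 133, 156, 29, 142]
t=61: [30, 43, 50, 57, 48]
t=62: [98, 94, 113, 114, 101]
t=63: [208, 219, 224, 229, 223]
t=64: [193, 189, 204, 205, 194]
t=65: [139, 149, 152, 156, 152]
t=66: [52, 48, 60, 61, 52]
t=67: [113, 122, 124, 126, 124]
t=68: [46, 98, 4, 4, 101]
t=69: [191, 90, 97, 99, 91]
t=70: [183, 176, 202, 202, 178]
t=71: [112, 134, 138, 140, 135]
t=72: [64, 113, 30, 30, 115]
t=73: [222, 131, 140, 142, 132]
t=74: [52, 99, 30, 30, 101]
t=75: [195, 116, 129, 130, 117]
t=76: [227, 110, 108, 109, 112]
t=77: [230, 222, 231, 232, 223]
t=78: [203, 213, 211, 211, 215]
t=79: [179, 172, 179, 181, 173]
t=80: [103, 111, 109, 109, 113]
t=81: [233, 226, 232, 234, 227]
t=82: [211, 218, 216, 216, 220]
t=83: [191, 184, 189, 191, 185]
t=84: [127, 133, 131, 131, 135]
t=85: [21, 15, 19, 21, 16]
t=86: [46, 51, 49, 49, 53]
t=87: [114, 109, 112, 114, 110]
t=88: [233, 237, 236, 236, 239]
t=89: [230, 225, 228, 230, 226]
t=90: [208, 212, 211, 211, 214]
t=91: [180, 175, 178, 180, 176]
t=92: [108, 112, 111, 111, 114]
t=93: [237, 232, 235, 237, 233]
t=94: [222, 226, 225, 225, 228]
t=95: [208, 203, 206, 208, 204]
t=96: [164, 168, 167, 167, 170]
t=97: [92, 87, 90, 92, 88]
t=98: [189, 193, 192, 192, 195]
t=99: [142, 137, 140, 142, 138]
t=100: [32, 36, 35, 35, 38]
t=101: [85, 80, 83, 85, 81]
t=102: [175, 179, 178, 178, 181]
t=103: [114, 109, 112, 114, 110]

Answer: 16
Key observation: The state at step 87, [114, 109, 112, 114, 110], reappears at step 103 — and no state repeats earlier — so the cycle the system enters has period 16.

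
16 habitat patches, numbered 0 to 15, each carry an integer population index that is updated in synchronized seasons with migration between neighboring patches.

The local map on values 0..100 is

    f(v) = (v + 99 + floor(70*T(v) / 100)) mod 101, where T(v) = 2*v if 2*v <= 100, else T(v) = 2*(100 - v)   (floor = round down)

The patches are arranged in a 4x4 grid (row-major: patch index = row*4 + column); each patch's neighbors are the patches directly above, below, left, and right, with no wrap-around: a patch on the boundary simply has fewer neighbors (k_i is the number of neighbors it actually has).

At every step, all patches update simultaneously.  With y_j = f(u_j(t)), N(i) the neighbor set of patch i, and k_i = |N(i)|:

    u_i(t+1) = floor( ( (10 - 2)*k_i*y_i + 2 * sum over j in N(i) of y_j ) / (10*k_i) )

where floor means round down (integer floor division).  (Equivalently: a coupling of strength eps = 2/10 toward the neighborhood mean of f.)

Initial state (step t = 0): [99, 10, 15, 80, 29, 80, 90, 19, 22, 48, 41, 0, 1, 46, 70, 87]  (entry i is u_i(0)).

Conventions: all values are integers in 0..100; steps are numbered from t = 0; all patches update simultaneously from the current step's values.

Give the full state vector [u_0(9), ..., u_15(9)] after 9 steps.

Simulating step by step:
t=0: [99, 10, 15, 80, 29, 80, 90, 19, 22, 48, 41, 0, 1, 46, 70, 87]
t=1: [87, 26, 29, 11, 63, 9, 9, 41, 45, 17, 82, 88, 5, 7, 14, 12]
t=2: [8, 53, 60, 35, 10, 21, 24, 79, 7, 32, 7, 9, 9, 16, 27, 24]
t=3: [17, 17, 20, 67, 22, 46, 48, 14, 18, 64, 21, 20, 20, 39, 56, 52]
t=4: [39, 36, 40, 15, 45, 11, 16, 29, 39, 18, 42, 43, 50, 77, 21, 18]
t=5: [81, 81, 85, 43, 17, 27, 42, 58, 77, 43, 84, 13, 23, 11, 48, 37]
t=6: [7, 7, 9, 1, 35, 56, 82, 18, 10, 4, 9, 30, 45, 23, 17, 72]
t=7: [20, 14, 16, 6, 68, 16, 7, 37, 23, 11, 21, 60, 11, 45, 35, 17]
t=8: [40, 32, 32, 21, 16, 32, 21, 71, 46, 26, 45, 21, 25, 12, 71, 39]
t=9: [86, 75, 70, 46, 40, 70, 46, 16, 15, 53, 12, 45, 49, 29, 14, 78]

Answer: [86, 75, 70, 46, 40, 70, 46, 16, 15, 53, 12, 45, 49, 29, 14, 78]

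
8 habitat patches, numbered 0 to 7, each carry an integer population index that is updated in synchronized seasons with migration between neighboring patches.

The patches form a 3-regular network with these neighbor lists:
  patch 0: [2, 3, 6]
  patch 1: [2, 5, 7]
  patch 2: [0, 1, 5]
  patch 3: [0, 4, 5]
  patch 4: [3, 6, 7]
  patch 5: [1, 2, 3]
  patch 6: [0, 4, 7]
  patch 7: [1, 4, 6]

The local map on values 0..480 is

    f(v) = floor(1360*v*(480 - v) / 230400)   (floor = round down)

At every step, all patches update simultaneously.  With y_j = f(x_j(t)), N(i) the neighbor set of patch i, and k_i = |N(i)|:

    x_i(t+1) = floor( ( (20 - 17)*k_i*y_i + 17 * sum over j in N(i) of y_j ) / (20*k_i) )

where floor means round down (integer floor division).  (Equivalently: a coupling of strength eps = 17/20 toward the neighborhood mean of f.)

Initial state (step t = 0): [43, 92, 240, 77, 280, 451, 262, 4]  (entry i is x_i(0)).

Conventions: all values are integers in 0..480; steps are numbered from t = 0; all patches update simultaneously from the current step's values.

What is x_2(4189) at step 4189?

Simulating step by step:
t=0: [43, 92, 240, 77, 280, 451, 262, 4]
t=1: [260, 152, 163, 173, 199, 219, 178, 250]
t=2: [315, 322, 320, 331, 324, 308, 332, 317]
t=3: [296, 305, 305, 303, 295, 299, 301, 297]
t=4: [317, 317, 317, 319, 318, 315, 320, 318]
t=5: [303, 305, 305, 304, 303, 304, 303, 303]
t=6: [315, 315, 315, 315, 315, 315, 316, 315]
t=7: [305, 306, 306, 306, 305, 306, 305, 305]
t=8: [314, 314, 314, 314, 314, 314, 315, 314]
t=9: [306, 307, 307, 307, 306, 307, 306, 306]
t=10: [313, 313, 313, 313, 313, 313, 314, 313]
t=11: [307, 308, 308, 308, 307, 308, 307, 307]
t=12: [312, 312, 312, 312, 312, 312, 313, 312]
t=13: [308, 309, 309, 309, 308, 309, 308, 308]
t=14: [311, 311, 311, 311, 311, 311, 312, 311]
t=15: [309, 310, 310, 310, 309, 310, 309, 309]
t=16: [311, 311, 311, 311, 311, 311, 311, 311]
t=17: [310, 310, 310, 310, 310, 310, 310, 310]
t=18: [311, 311, 311, 311, 311, 311, 311, 311]

Answer: x_2(4189) = 310
Key observation: The state at step 16, [311, 311, 311, 311, 311, 311, 311, 311], reappears at step 18: the system is in a cycle of period 2 from step 16 on.  Therefore the state at step 4189 equals the state at step 16 + ((4189 - 16) mod 2) = 17, which is [310, 310, 310, 310, 310, 310, 310, 310].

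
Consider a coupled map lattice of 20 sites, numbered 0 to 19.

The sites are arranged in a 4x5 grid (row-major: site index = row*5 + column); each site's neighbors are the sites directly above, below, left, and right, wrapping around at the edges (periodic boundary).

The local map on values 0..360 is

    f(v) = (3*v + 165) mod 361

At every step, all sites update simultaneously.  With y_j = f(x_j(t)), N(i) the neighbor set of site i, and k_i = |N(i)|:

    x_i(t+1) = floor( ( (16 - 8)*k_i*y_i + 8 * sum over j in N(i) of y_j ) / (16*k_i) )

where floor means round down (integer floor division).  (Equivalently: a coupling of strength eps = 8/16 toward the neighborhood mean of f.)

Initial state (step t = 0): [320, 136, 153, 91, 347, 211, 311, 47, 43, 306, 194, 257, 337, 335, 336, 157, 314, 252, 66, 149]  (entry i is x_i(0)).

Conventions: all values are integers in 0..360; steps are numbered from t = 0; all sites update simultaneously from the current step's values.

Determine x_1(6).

Answer: x_1(6) = 101

Derivation:
t=0: [320, 136, 153, 91, 347, 211, 311, 47, 43, 306, 194, 257, 337, 335, 336, 157, 314, 252, 66, 149]
t=1: [106, 149, 230, 123, 107, 48, 108, 236, 205, 72, 94, 126, 147, 103, 90, 180, 124, 147, 77, 186]
t=2: [189, 195, 169, 130, 102, 199, 175, 146, 86, 80, 156, 170, 208, 108, 64, 220, 215, 196, 84, 72]
t=3: [40, 106, 217, 164, 88, 101, 242, 217, 107, 93, 237, 251, 122, 131, 236, 100, 103, 80, 74, 88]
t=4: [192, 143, 116, 187, 125, 139, 149, 116, 146, 97, 146, 173, 151, 157, 138, 129, 114, 72, 88, 77]
t=5: [112, 187, 127, 82, 108, 186, 241, 188, 186, 155, 240, 273, 224, 235, 189, 150, 168, 87, 75, 99]
t=6: [118, 101, 108, 67, 134, 92, 117, 61, 59, 152, 147, 225, 117, 93, 90, 216, 227, 112, 60, 103]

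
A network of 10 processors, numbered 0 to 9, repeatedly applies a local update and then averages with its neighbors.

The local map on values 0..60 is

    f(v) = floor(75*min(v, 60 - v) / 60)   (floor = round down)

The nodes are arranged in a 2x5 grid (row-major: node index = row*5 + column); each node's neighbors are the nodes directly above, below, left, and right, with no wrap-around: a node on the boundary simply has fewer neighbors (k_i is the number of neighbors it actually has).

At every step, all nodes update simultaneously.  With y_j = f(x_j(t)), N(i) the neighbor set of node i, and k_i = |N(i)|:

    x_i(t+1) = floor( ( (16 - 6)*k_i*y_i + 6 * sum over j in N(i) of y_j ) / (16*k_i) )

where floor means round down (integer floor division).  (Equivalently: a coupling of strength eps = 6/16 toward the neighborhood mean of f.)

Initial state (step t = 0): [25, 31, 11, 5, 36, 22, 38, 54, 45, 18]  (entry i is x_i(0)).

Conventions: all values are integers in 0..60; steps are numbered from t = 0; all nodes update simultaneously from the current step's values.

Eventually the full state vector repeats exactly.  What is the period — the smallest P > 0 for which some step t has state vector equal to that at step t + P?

Answer: 2
Key observation: The state at step 7, [31, 32, 34, 33, 32, 33, 34, 35, 34, 32], reappears at step 9 — and no state repeats earlier — so the cycle the system enters has period 2.

Derivation:
t=0: [25, 31, 11, 5, 36, 22, 38, 54, 45, 18]
t=1: [31, 31, 14, 11, 24, 27, 25, 11, 15, 22]
t=2: [35, 33, 18, 16, 26, 33, 29, 16, 17, 25]
t=3: [31, 31, 22, 21, 29, 33, 33, 22, 22, 29]
t=4: [35, 34, 28, 27, 34, 33, 32, 27, 28, 34]
t=5: [31, 32, 34, 33, 32, 33, 34, 33, 34, 32]
t=6: [35, 34, 32, 33, 34, 33, 32, 32, 32, 34]
t=7: [31, 32, 34, 33, 32, 33, 34, 35, 34, 32]
t=8: [35, 34, 32, 33, 34, 33, 32, 31, 32, 34]
t=9: [31, 32, 34, 33, 32, 33, 34, 35, 34, 32]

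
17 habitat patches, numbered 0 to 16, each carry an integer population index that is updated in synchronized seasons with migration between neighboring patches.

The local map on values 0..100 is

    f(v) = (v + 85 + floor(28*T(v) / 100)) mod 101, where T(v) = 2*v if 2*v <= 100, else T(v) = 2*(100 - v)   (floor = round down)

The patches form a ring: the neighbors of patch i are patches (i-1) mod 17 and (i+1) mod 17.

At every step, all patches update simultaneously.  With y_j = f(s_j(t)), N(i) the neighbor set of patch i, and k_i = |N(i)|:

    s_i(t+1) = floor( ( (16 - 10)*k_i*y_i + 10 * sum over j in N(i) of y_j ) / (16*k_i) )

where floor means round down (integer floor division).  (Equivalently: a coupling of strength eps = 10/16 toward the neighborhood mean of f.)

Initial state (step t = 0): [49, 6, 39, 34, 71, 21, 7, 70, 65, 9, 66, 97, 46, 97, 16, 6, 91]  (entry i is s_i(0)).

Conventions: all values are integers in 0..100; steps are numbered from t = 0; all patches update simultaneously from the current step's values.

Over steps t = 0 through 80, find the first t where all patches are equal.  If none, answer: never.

Answer: 6
Key observation: Synchronization is absorbing here: once all patches are equal they stay equal, and step 6 is the first all-equal step.

Derivation:
t=0: [49, 6, 39, 34, 71, 21, 7, 70, 65, 9, 66, 97, 46, 97, 16, 6, 91]  (not all equal)
t=1: [76, 67, 57, 49, 43, 57, 62, 77, 78, 79, 82, 69, 71, 50, 58, 62, 78]  (not all equal)
t=2: [72, 69, 64, 58, 58, 61, 68, 71, 73, 74, 73, 72, 67, 65, 64, 68, 71]  (not all equal)
t=3: [70, 69, 67, 65, 65, 66, 68, 70, 71, 72, 71, 70, 69, 68, 68, 69, 70]  (not all equal)
t=4: [70, 69, 69, 68, 68, 68, 69, 70, 70, 71, 70, 70, 69, 69, 69, 69, 70]  (not all equal)
t=5: [70, 70, 69, 69, 69, 69, 69, 70, 70, 70, 70, 70, 70, 70, 70, 70, 70]  (not all equal)
t=6: [70, 70, 70, 70, 70, 70, 70, 70, 70, 70, 70, 70, 70, 70, 70, 70, 70]  (all equal)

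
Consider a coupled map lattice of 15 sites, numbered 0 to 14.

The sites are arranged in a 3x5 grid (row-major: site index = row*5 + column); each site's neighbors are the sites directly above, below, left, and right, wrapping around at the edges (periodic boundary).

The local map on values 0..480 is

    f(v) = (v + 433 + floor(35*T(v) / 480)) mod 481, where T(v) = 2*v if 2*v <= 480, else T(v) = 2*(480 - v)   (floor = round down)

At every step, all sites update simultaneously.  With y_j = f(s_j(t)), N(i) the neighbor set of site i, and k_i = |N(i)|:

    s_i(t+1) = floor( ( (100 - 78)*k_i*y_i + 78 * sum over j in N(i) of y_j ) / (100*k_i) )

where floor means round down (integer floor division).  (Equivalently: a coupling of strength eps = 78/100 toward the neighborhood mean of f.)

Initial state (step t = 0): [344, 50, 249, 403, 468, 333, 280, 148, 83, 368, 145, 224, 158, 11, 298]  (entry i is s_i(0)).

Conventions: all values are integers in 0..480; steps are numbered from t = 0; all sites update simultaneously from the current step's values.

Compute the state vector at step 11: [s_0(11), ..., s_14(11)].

Simulating step by step:
t=0: [344, 50, 249, 403, 468, 333, 280, 148, 83, 368, 145, 224, 158, 11, 298]
t=1: [235, 200, 174, 304, 344, 268, 183, 158, 257, 278, 241, 147, 225, 258, 318]
t=2: [238, 167, 190, 246, 274, 224, 168, 177, 231, 271, 222, 178, 171, 252, 267]
t=3: [207, 166, 169, 222, 243, 207, 160, 165, 218, 237, 208, 158, 171, 216, 240]
t=4: [187, 148, 155, 196, 215, 185, 147, 153, 194, 214, 185, 148, 152, 196, 213]
t=5: [162, 131, 135, 170, 186, 161, 130, 134, 170, 185, 161, 129, 135, 169, 186]
t=6: [135, 108, 112, 141, 155, 134, 108, 112, 141, 155, 134, 108, 112, 141, 155]
t=7: [104, 82, 85, 109, 121, 104, 81, 85, 109, 121, 104, 81, 85, 109, 121]
t=8: [69, 50, 53, 73, 83, 69, 50, 53, 73, 83, 69, 50, 53, 73, 83]
t=9: [29, 13, 15, 32, 41, 29, 13, 15, 32, 41, 29, 13, 15, 32, 41]
t=10: [464, 451, 453, 467, 474, 464, 451, 453, 467, 474, 464, 451, 453, 467, 474]
t=11: [417, 409, 410, 418, 423, 417, 409, 410, 418, 423, 417, 409, 410, 418, 423]

Answer: [417, 409, 410, 418, 423, 417, 409, 410, 418, 423, 417, 409, 410, 418, 423]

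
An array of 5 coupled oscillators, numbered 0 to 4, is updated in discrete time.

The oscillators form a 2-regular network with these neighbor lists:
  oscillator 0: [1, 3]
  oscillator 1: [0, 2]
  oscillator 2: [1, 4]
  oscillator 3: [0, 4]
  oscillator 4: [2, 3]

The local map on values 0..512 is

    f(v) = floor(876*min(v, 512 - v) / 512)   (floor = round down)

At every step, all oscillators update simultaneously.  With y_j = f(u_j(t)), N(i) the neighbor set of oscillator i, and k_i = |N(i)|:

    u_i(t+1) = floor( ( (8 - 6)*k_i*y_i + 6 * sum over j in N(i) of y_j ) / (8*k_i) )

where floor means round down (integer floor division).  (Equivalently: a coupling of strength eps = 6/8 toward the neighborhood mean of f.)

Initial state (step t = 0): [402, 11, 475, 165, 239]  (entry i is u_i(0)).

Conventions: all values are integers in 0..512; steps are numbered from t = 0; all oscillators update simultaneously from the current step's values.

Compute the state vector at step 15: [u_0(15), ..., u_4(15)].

Answer: [181, 183, 183, 182, 181]

Derivation:
t=0: [402, 11, 475, 165, 239]
t=1: [159, 98, 175, 294, 231]
t=2: [270, 255, 285, 343, 350]
t=3: [375, 409, 364, 331, 323]
t=4: [240, 226, 250, 286, 291]
t=5: [392, 410, 393, 392, 399]
t=6: [193, 196, 188, 200, 201]
t=7: [336, 327, 334, 337, 334]
t=8: [305, 305, 308, 301, 302]
t=9: [356, 352, 354, 357, 356]
t=10: [268, 269, 269, 265, 267]
t=11: [418, 415, 416, 419, 418]
t=12: [161, 162, 162, 159, 161]
t=13: [274, 276, 276, 274, 274]
t=14: [405, 404, 404, 407, 405]
t=15: [181, 183, 183, 182, 181]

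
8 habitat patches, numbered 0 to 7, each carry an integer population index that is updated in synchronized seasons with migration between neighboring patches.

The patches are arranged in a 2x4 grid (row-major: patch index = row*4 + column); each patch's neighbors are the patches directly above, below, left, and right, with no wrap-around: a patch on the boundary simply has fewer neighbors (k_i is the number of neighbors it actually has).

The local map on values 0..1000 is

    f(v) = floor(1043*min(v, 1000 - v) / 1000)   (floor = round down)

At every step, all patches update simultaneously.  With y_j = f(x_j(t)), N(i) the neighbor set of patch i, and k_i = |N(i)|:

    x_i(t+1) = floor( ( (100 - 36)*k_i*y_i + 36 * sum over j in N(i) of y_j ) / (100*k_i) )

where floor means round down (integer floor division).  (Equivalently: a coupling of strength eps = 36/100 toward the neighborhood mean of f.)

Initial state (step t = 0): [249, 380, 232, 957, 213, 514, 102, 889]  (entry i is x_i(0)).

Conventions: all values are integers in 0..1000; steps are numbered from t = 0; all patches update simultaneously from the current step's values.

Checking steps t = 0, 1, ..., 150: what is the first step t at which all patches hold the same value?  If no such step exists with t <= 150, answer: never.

Simulating step by step:
t=0: [249, 380, 232, 957, 213, 514, 102, 889]  (not all equal)
t=1: [277, 374, 219, 92, 279, 410, 171, 100]  (not all equal)
t=2: [306, 362, 225, 120, 314, 376, 205, 115]  (not all equal)
t=3: [330, 354, 235, 143, 337, 360, 225, 137]  (not all equal)
t=4: [349, 351, 247, 165, 354, 354, 241, 159]  (not all equal)
t=5: [365, 353, 259, 186, 368, 354, 255, 181]  (not all equal)
t=6: [378, 357, 271, 205, 379, 358, 268, 202]  (not all equal)
t=7: [390, 363, 284, 224, 390, 364, 282, 222]  (not all equal)
t=8: [400, 371, 298, 243, 401, 371, 296, 242]  (not all equal)
t=9: [411, 380, 312, 263, 412, 380, 310, 262]  (not all equal)
t=10: [422, 391, 327, 283, 422, 391, 326, 282]  (not all equal)
t=11: [434, 403, 343, 303, 434, 402, 342, 302]  (not all equal)
t=12: [446, 416, 359, 323, 446, 415, 358, 321]  (not all equal)
t=13: [459, 429, 376, 342, 459, 429, 375, 341]  (not all equal)
t=14: [472, 444, 394, 362, 472, 444, 393, 361]  (not all equal)
t=15: [486, 460, 412, 382, 486, 460, 411, 382]  (not all equal)
t=16: [501, 476, 431, 403, 501, 476, 430, 403]  (not all equal)
t=17: [515, 493, 451, 425, 515, 493, 450, 425]  (not all equal)
t=18: [506, 507, 471, 447, 506, 507, 471, 447]  (not all equal)
t=19: [514, 511, 490, 470, 514, 511, 490, 470]  (not all equal)
t=20: [506, 509, 508, 493, 506, 509, 508, 493]  (not all equal)
t=21: [514, 512, 513, 513, 514, 512, 513, 513]  (not all equal)
t=22: [506, 507, 507, 507, 506, 507, 507, 507]  (not all equal)
t=23: [514, 514, 514, 514, 514, 514, 514, 514]  (all equal)

Answer: 23
Key observation: Synchronization is absorbing here: once all patches are equal they stay equal, and step 23 is the first all-equal step.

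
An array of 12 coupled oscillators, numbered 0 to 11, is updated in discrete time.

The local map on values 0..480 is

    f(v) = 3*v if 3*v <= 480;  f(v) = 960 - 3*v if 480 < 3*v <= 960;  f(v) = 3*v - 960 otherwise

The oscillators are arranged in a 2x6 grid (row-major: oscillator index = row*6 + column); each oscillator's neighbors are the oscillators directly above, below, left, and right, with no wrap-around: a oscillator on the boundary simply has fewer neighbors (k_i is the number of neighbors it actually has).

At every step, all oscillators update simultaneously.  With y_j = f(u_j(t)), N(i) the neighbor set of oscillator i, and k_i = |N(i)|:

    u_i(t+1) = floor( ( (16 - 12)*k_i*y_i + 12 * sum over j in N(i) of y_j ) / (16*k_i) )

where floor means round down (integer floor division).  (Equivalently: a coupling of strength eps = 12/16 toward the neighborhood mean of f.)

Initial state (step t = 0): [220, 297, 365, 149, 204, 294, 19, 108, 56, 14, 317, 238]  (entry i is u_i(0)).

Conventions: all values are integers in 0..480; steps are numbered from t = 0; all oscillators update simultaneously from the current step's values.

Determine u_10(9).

Simulating step by step:
t=0: [220, 297, 365, 149, 204, 294, 19, 108, 56, 14, 317, 238]
t=1: [122, 207, 204, 243, 220, 242, 248, 154, 167, 166, 161, 94]
t=2: [299, 378, 344, 335, 310, 276, 364, 369, 432, 407, 380, 337]
t=3: [130, 114, 156, 102, 96, 63, 111, 197, 204, 205, 130, 129]
t=4: [350, 392, 366, 351, 293, 300, 367, 348, 382, 347, 352, 313]
t=5: [156, 132, 158, 98, 82, 53, 100, 156, 122, 114, 69, 63]
t=6: [378, 451, 382, 339, 226, 202, 426, 382, 412, 302, 246, 184]
t=7: [310, 234, 228, 144, 228, 347, 214, 293, 175, 152, 241, 318]
t=8: [223, 161, 350, 360, 256, 126, 121, 273, 312, 390, 243, 120]
t=9: [387, 249, 177, 153, 230, 301, 252, 251, 116, 146, 248, 318]

Answer: u_10(9) = 248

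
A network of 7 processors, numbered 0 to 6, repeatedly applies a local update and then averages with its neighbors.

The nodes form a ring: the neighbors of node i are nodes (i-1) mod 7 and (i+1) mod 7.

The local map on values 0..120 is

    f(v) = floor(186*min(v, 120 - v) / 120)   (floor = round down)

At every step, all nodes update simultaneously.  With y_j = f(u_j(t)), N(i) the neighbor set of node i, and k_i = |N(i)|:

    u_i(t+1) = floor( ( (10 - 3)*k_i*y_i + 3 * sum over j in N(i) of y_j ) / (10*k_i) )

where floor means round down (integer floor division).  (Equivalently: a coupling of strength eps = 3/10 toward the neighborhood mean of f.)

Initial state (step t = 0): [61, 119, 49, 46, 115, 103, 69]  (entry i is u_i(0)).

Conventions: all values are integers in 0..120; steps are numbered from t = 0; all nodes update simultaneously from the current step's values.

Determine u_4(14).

Answer: u_4(14) = 85

Derivation:
t=0: [61, 119, 49, 46, 115, 103, 69]
t=1: [75, 25, 63, 62, 19, 31, 72]
t=2: [65, 50, 80, 79, 40, 49, 69]
t=3: [82, 75, 64, 62, 64, 73, 79]
t=4: [60, 69, 83, 88, 84, 72, 63]
t=5: [90, 77, 59, 51, 56, 73, 86]
t=6: [49, 66, 85, 81, 82, 71, 54]
t=7: [77, 77, 59, 58, 60, 73, 80]
t=8: [65, 69, 86, 89, 89, 73, 64]
t=9: [84, 75, 55, 48, 51, 70, 83]
t=10: [57, 69, 80, 76, 77, 74, 59]
t=11: [87, 77, 65, 66, 67, 73, 87]
t=12: [53, 66, 81, 83, 80, 70, 54]
t=13: [82, 79, 63, 58, 63, 75, 81]
t=14: [59, 66, 84, 88, 85, 70, 61]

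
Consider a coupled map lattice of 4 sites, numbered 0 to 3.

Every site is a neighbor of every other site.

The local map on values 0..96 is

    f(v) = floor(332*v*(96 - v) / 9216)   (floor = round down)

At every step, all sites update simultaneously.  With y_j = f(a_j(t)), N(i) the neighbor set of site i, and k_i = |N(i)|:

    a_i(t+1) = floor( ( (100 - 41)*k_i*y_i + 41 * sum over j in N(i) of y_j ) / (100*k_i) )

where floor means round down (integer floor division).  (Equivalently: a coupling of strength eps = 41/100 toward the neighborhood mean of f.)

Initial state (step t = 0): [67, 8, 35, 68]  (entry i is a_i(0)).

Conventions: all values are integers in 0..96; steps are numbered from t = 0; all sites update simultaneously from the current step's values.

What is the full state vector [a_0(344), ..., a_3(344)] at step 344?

Simulating step by step:
t=0: [67, 8, 35, 68]
t=1: [63, 43, 66, 63]
t=2: [74, 78, 73, 74]
t=3: [57, 53, 58, 57]
t=4: [80, 81, 79, 80]
t=5: [45, 44, 46, 45]
t=6: [82, 82, 82, 82]
t=7: [41, 41, 41, 41]
t=8: [81, 81, 81, 81]
t=9: [43, 43, 43, 43]
t=10: [82, 82, 82, 82]

Answer: [81, 81, 81, 81]
Key observation: The state at step 6, [82, 82, 82, 82], reappears at step 10: the system is in a cycle of period 4 from step 6 on.  Therefore the state at step 344 equals the state at step 6 + ((344 - 6) mod 4) = 8, which is [81, 81, 81, 81].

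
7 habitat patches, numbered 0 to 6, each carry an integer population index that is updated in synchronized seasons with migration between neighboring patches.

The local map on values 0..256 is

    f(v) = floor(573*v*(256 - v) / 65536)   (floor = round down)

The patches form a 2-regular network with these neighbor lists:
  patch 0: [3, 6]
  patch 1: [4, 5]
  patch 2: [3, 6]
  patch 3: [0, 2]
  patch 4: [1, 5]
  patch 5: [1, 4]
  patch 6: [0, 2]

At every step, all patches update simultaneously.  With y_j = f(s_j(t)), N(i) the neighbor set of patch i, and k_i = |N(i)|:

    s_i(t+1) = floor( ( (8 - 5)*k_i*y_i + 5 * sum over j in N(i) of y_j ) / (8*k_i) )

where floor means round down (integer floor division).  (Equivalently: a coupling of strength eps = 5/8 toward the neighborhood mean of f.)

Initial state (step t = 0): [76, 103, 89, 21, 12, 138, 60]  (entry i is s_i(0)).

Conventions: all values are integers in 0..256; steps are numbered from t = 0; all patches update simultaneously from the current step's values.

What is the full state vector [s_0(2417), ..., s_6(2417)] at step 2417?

Simulating step by step:
t=0: [76, 103, 89, 21, 12, 138, 60]
t=1: [89, 103, 93, 93, 96, 103, 115]
t=2: [133, 136, 134, 131, 135, 136, 134]
t=3: [142, 142, 142, 142, 142, 142, 142]
t=4: [141, 141, 141, 141, 141, 141, 141]
t=5: [141, 141, 141, 141, 141, 141, 141]

Answer: [141, 141, 141, 141, 141, 141, 141]
Key observation: The state at step 4, [141, 141, 141, 141, 141, 141, 141], reappears at step 5: the system is in a cycle of period 1 from step 4 on.  Therefore the state at step 2417 equals the state at step 4 + ((2417 - 4) mod 1) = 4, which is [141, 141, 141, 141, 141, 141, 141].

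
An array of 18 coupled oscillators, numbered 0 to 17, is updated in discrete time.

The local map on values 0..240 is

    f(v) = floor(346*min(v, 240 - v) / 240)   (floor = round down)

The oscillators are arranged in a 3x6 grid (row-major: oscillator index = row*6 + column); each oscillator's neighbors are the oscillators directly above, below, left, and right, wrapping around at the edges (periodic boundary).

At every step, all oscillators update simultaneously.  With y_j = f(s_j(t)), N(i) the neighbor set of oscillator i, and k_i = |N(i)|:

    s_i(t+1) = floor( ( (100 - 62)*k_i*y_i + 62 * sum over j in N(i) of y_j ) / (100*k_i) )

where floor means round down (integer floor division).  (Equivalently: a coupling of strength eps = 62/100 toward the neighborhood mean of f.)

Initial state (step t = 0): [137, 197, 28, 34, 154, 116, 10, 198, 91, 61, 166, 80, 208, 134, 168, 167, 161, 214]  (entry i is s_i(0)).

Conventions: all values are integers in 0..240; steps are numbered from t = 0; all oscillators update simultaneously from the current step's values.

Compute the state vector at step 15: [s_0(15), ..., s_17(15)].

Simulating step by step:
t=0: [137, 197, 28, 34, 154, 116, 10, 198, 91, 61, 166, 80, 208, 134, 168, 167, 161, 214]
t=1: [100, 85, 68, 73, 114, 129, 62, 78, 94, 93, 108, 93, 71, 99, 105, 94, 100, 82]
t=2: [128, 123, 116, 122, 149, 147, 110, 118, 128, 133, 148, 131, 115, 129, 136, 134, 143, 128]
t=3: [158, 165, 163, 158, 138, 145, 161, 164, 160, 153, 140, 150, 161, 161, 155, 152, 142, 153]
t=4: [117, 110, 113, 123, 139, 132, 115, 111, 116, 125, 138, 129, 115, 113, 118, 126, 137, 127]
t=5: [163, 161, 164, 162, 150, 157, 163, 161, 165, 162, 151, 158, 164, 162, 166, 163, 152, 158]
t=6: [112, 111, 109, 114, 124, 119, 112, 111, 109, 113, 123, 118, 111, 110, 108, 112, 123, 118]
t=7: [162, 159, 158, 162, 167, 168, 162, 159, 157, 162, 167, 168, 161, 158, 157, 161, 167, 168]
t=8: [111, 116, 117, 112, 105, 104, 111, 116, 117, 112, 105, 104, 111, 116, 117, 112, 105, 104]
t=9: [159, 166, 166, 160, 152, 151, 159, 166, 166, 160, 152, 151, 159, 166, 166, 160, 152, 151]
t=10: [116, 107, 107, 115, 124, 125, 116, 107, 107, 115, 124, 125, 116, 107, 107, 115, 124, 125]
t=11: [164, 156, 155, 163, 166, 165, 164, 156, 155, 163, 166, 165, 164, 156, 155, 163, 166, 165]
t=12: [110, 119, 120, 111, 107, 107, 110, 119, 120, 111, 107, 107, 110, 119, 120, 111, 107, 107]
t=13: [159, 169, 170, 161, 154, 154, 159, 169, 170, 161, 154, 154, 159, 169, 170, 161, 154, 154]
t=14: [114, 103, 102, 112, 121, 121, 114, 103, 102, 112, 121, 121, 114, 103, 102, 112, 121, 121]
t=15: [162, 150, 149, 160, 169, 169, 162, 150, 149, 160, 169, 169, 162, 150, 149, 160, 169, 169]

Answer: [162, 150, 149, 160, 169, 169, 162, 150, 149, 160, 169, 169, 162, 150, 149, 160, 169, 169]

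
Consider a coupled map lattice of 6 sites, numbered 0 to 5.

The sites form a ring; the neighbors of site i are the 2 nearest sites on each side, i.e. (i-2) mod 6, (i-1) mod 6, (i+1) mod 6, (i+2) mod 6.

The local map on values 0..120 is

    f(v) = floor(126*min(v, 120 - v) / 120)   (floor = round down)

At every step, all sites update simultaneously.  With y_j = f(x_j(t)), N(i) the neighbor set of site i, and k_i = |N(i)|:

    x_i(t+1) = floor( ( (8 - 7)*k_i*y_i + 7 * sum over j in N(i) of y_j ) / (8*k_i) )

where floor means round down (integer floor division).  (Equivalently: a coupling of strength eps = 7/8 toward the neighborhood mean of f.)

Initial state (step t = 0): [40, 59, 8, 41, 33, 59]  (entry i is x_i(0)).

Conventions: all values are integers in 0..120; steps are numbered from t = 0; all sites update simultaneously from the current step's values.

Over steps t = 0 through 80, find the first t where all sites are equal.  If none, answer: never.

Simulating step by step:
t=0: [40, 59, 8, 41, 33, 59]  (not all equal)
t=1: [41, 41, 40, 41, 37, 47]  (not all equal)
t=2: [43, 44, 41, 43, 43, 42]  (not all equal)
t=3: [44, 44, 44, 44, 44, 45]  (not all equal)
t=4: [46, 46, 46, 46, 46, 46]  (all equal)

Answer: 4
Key observation: Synchronization is absorbing here: once all sites are equal they stay equal, and step 4 is the first all-equal step.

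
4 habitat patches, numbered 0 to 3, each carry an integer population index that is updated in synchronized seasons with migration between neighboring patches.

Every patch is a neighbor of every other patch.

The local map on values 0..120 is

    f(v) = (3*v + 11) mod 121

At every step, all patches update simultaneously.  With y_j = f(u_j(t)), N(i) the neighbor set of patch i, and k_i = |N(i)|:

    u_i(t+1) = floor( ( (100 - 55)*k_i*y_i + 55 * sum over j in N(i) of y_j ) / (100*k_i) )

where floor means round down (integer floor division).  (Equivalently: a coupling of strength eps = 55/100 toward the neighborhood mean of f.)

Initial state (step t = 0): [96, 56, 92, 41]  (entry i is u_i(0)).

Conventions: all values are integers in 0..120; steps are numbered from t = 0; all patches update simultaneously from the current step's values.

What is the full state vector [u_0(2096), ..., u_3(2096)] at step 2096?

Simulating step by step:
t=0: [96, 56, 92, 41]
t=1: [46, 47, 43, 35]
t=2: [43, 43, 40, 66]
t=3: [30, 30, 27, 48]
t=4: [87, 87, 84, 69]
t=5: [40, 40, 38, 58]
t=6: [18, 18, 17, 33]
t=7: [72, 72, 71, 84]
t=8: [89, 89, 89, 67]
t=9: [46, 46, 46, 60]
t=10: [35, 35, 35, 46]
t=11: [99, 99, 99, 76]
t=12: [75, 75, 75, 89]
t=13: [100, 100, 100, 79]
t=14: [57, 57, 57, 40]
t=15: [51, 51, 51, 38]
t=16: [35, 35, 35, 25]
t=17: [110, 110, 110, 102]
t=18: [94, 94, 94, 88]
t=19: [47, 47, 47, 42]
t=20: [28, 28, 28, 24]
t=21: [92, 92, 92, 89]
t=22: [43, 43, 43, 40]
t=23: [17, 17, 17, 14]
t=24: [60, 60, 60, 57]
t=25: [68, 68, 68, 65]
t=26: [92, 92, 92, 89]

Answer: [92, 92, 92, 89]
Key observation: The state at step 21, [92, 92, 92, 89], reappears at step 26: the system is in a cycle of period 5 from step 21 on.  Therefore the state at step 2096 equals the state at step 21 + ((2096 - 21) mod 5) = 21, which is [92, 92, 92, 89].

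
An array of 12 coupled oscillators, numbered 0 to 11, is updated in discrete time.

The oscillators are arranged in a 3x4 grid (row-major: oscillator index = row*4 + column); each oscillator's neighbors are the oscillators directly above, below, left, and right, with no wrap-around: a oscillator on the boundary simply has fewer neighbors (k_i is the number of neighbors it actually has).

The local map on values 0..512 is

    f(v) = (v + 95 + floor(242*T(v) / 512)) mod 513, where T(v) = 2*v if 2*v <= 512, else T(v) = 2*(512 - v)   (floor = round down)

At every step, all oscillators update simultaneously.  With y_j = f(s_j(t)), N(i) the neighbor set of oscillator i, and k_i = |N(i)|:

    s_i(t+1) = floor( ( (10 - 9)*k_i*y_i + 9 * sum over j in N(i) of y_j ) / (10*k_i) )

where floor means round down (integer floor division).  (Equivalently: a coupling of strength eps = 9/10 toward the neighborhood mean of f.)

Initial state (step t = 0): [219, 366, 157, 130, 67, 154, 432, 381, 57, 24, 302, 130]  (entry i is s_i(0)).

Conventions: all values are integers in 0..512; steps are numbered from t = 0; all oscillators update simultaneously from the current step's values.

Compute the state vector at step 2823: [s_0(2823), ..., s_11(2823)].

Simulating step by step:
t=0: [219, 366, 157, 130, 67, 154, 432, 381, 57, 24, 302, 130]
t=1: [140, 249, 196, 253, 204, 161, 225, 243, 185, 218, 181, 110]
t=2: [287, 381, 95, 245, 417, 171, 313, 125, 269, 393, 144, 256]
t=3: [86, 244, 96, 283, 185, 120, 327, 100, 86, 273, 112, 328]
t=4: [255, 266, 94, 264, 301, 184, 280, 103, 266, 278, 105, 278]
t=5: [80, 250, 100, 265, 191, 118, 305, 102, 81, 257, 102, 275]
t=6: [265, 265, 97, 269, 294, 189, 277, 102, 270, 268, 102, 271]
t=7: [80, 255, 100, 267, 194, 118, 307, 101, 80, 258, 101, 271]
t=8: [272, 266, 100, 269, 294, 192, 277, 101, 273, 267, 101, 269]
t=9: [80, 259, 101, 269, 196, 119, 309, 101, 80, 259, 101, 269]
t=10: [275, 268, 101, 269, 295, 194, 277, 101, 275, 268, 101, 269]
t=11: [81, 261, 101, 269, 198, 119, 310, 101, 81, 261, 101, 269]
t=12: [277, 268, 101, 269, 297, 195, 277, 101, 277, 268, 101, 269]
t=13: [81, 261, 101, 269, 199, 120, 311, 101, 81, 261, 101, 269]
t=14: [278, 269, 102, 269, 297, 195, 278, 102, 278, 269, 102, 269]
t=15: [81, 262, 101, 271, 199, 120, 312, 101, 81, 262, 101, 271]
t=16: [278, 269, 102, 269, 297, 195, 278, 102, 278, 269, 102, 269]

Answer: [81, 262, 101, 271, 199, 120, 312, 101, 81, 262, 101, 271]
Key observation: The state at step 14, [278, 269, 102, 269, 297, 195, 278, 102, 278, 269, 102, 269], reappears at step 16: the system is in a cycle of period 2 from step 14 on.  Therefore the state at step 2823 equals the state at step 14 + ((2823 - 14) mod 2) = 15, which is [81, 262, 101, 271, 199, 120, 312, 101, 81, 262, 101, 271].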